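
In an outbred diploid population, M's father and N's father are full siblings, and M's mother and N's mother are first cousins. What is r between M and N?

Relatedness sums over independent paths through distinct common ancestors.
M and N are related in two ways: first cousins through their fathers (r = 1/8) and second cousins through their mothers (r = 1/32).
r = 1/8 + 1/32 = 0.15625.

0.15625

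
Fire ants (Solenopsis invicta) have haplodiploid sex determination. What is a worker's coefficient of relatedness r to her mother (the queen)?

One meiotic link between diploid queen and diploid daughter: r = 1/2.

0.5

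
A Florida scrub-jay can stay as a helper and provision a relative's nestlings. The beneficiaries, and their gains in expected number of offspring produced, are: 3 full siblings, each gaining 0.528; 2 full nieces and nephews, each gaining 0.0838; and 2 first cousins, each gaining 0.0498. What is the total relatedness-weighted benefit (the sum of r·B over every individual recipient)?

r to a full sibling = 0.5 (full sibs share both parents — two paths of length 2: r = 2·(1/2)^2 = 1/2).
r to a full niece or nephew = 0.25 (full aunt/uncle↔niece/nephew: two paths of length 3 through the shared grandparent pair: r = 2·(1/2)^3 = 1/4).
r to a first cousin = 1/8 (first cousins share one grandparent pair — two paths of length 4: r = 2·(1/2)^4 = 1/8).
Summing one r·B term per recipient: 3·0.5·0.528 + 2·0.25·0.0838 + 2·0.125·0.0498 = 0.84635.

0.84635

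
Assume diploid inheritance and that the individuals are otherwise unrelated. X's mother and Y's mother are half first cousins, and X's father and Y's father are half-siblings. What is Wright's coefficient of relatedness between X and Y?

0.078125

Wright's path rule: contributions from independent ancestry routes add.
X and Y are related in two ways: half second cousins through their mothers (r = 1/64) and half first cousins through their fathers (r = 1/16).
r = 1/64 + 1/16 = 0.078125.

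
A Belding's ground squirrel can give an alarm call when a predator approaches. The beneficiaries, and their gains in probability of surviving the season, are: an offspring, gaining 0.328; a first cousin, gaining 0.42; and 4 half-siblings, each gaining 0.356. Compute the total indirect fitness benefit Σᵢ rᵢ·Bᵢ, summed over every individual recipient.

0.5725

r to an offspring = 0.5 (one parent–offspring link: r = (1/2)^1 = 1/2).
r to a first cousin = 0.125 (first cousins share one grandparent pair — two paths of length 4: r = 2·(1/2)^4 = 1/8).
r to a half-sibling = 0.25 (half-sibs share one parent — one path of length 2: r = (1/2)^2 = 1/4).
Summing one r·B term per recipient: 1·0.5·0.328 + 1·0.125·0.42 + 4·0.25·0.356 = 0.5725.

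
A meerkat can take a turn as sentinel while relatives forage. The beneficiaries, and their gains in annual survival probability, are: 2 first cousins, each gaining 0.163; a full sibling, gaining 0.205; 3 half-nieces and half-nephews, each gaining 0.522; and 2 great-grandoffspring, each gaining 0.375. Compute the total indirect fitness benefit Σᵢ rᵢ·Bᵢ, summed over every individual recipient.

0.43275

r to a first cousin = 1/8 (first cousins share one grandparent pair — two paths of length 4: r = 2·(1/2)^4 = 1/8).
r to a full sibling = 0.5 (full sibs share both parents — two paths of length 2: r = 2·(1/2)^2 = 1/2).
r to a half-niece or half-nephew = 0.125 (half-aunt/uncle↔niece/nephew: one path of length 3: r = (1/2)^3 = 1/8).
r to a great-grandoffspring = 1/8 (three parent–offspring links: r = (1/2)^3 = 1/8).
Summing one r·B term per recipient: 2·0.125·0.163 + 1·0.5·0.205 + 3·0.125·0.522 + 2·0.125·0.375 = 0.43275.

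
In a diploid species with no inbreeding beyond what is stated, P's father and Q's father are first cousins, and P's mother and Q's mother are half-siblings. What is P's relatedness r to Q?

With two independent routes of shared ancestry, r is the sum of the two contributions.
P and Q are related in two ways: second cousins through their fathers (r = 1/32) and half first cousins through their mothers (r = 1/16).
r = 1/32 + 1/16 = 3/32 = 0.09375.

0.09375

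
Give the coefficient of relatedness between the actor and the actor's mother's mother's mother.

Each parent–offspring link contributes a factor of 1/2, and independent paths through distinct common ancestors add.
Three parent–offspring links: r = (1/2)^3 = 1/8.

0.125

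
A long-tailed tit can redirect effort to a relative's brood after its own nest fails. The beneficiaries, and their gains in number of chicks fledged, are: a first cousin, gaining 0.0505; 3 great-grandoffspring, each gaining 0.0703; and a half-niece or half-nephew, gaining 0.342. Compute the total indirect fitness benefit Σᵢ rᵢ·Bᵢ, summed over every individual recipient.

0.075425

r to a first cousin = 1/8 (first cousins share one grandparent pair — two paths of length 4: r = 2·(1/2)^4 = 1/8).
r to a great-grandoffspring = 0.125 (three parent–offspring links: r = (1/2)^3 = 1/8).
r to a half-niece or half-nephew = 0.125 (half-aunt/uncle↔niece/nephew: one path of length 3: r = (1/2)^3 = 1/8).
Summing one r·B term per recipient: 1·0.125·0.0505 + 3·0.125·0.0703 + 1·0.125·0.342 = 0.075425.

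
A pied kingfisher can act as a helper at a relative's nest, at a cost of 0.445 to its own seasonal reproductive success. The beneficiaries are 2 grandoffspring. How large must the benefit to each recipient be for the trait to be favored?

r to a grandoffspring = 1/4 (two parent–offspring links: r = (1/2)^2 = 1/4).
Hamilton's rule with n recipients of equal r: n·r·B > C, so B > C/(n·r) = 0.445/(2·0.25) = 0.89.

0.89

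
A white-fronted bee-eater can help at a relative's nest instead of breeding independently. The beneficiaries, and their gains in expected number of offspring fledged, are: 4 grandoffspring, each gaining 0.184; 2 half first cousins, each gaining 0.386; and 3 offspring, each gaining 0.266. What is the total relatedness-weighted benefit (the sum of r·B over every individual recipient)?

0.63125

r to a grandoffspring = 1/4 (two parent–offspring links: r = (1/2)^2 = 1/4).
r to a half first cousin = 1/16 (half first cousins share one grandparent — one path of length 4: r = (1/2)^4 = 1/16).
r to an offspring = 1/2 (one parent–offspring link: r = (1/2)^1 = 1/2).
Summing one r·B term per recipient: 4·0.25·0.184 + 2·0.0625·0.386 + 3·0.5·0.266 = 0.63125.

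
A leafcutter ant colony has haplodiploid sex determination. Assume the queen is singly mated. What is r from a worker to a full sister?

0.75

Haplodiploid full sisters inherit their father's entire haploid genome identically (contributing 1/2) and on average half of their mother's contribution (1/2 · 1/2 = 1/4); r = 1/2 + 1/4 = 3/4.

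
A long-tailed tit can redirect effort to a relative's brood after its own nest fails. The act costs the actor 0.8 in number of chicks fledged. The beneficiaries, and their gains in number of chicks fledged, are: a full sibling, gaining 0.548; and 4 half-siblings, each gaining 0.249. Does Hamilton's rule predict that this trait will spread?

Hamilton's rule: the trait is favored when the sum of r·B over every recipient exceeds the actor's cost C.
r to a full sibling = 0.5 (full sibs share both parents — two paths of length 2: r = 2·(1/2)^2 = 1/2).
r to a half-sibling = 0.25 (half-sibs share one parent — one path of length 2: r = (1/2)^2 = 1/4).
Summing one r·B term per recipient: 1·0.5·0.548 + 4·0.25·0.249 = 0.523.
0.523 < 0.8: the indirect benefit is less than the cost.

No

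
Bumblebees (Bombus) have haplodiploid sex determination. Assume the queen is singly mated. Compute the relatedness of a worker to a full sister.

Haplodiploid full sisters inherit their father's entire haploid genome identically (contributing 1/2) and on average half of their mother's contribution (1/2 · 1/2 = 1/4); r = 1/2 + 1/4 = 3/4.

0.75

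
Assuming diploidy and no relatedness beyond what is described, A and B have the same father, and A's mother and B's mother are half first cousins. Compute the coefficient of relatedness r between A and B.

0.265625

With two independent routes of shared ancestry, r is the sum of the two contributions.
A and B are related in two ways: half-sibs through their shared father (r = 1/4) and half second cousins through their mothers (r = 1/64).
r = 1/4 + 1/64 = 0.265625.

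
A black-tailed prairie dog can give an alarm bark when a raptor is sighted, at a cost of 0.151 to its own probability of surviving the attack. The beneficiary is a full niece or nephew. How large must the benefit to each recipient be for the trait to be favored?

r to a full niece or nephew = 0.25 (full aunt/uncle↔niece/nephew: two paths of length 3 through the shared grandparent pair: r = 2·(1/2)^3 = 1/4).
Hamilton's rule with n recipients of equal r: n·r·B > C, so B > C/(n·r) = 0.151/(1·0.25) = 0.604.

0.604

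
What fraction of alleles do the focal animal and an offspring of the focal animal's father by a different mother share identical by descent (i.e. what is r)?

0.25

Each parent–offspring link contributes a factor of 1/2, and independent paths through distinct common ancestors add.
Half-sibs share one parent — one path of length 2: r = (1/2)^2 = 1/4.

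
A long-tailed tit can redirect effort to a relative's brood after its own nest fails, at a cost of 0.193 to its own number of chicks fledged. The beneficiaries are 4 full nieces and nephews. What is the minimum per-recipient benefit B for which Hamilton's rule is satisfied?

0.193

r to a full niece or nephew = 0.25 (full aunt/uncle↔niece/nephew: two paths of length 3 through the shared grandparent pair: r = 2·(1/2)^3 = 1/4).
Hamilton's rule with n recipients of equal r: n·r·B > C, so B > C/(n·r) = 0.193/(4·0.25) = 0.193.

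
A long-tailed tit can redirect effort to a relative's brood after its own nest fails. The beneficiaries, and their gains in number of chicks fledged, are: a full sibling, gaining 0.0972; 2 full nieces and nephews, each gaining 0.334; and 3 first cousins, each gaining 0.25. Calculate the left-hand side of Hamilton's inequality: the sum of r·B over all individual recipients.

r to a full sibling = 1/2 (full sibs share both parents — two paths of length 2: r = 2·(1/2)^2 = 1/2).
r to a full niece or nephew = 0.25 (full aunt/uncle↔niece/nephew: two paths of length 3 through the shared grandparent pair: r = 2·(1/2)^3 = 1/4).
r to a first cousin = 1/8 (first cousins share one grandparent pair — two paths of length 4: r = 2·(1/2)^4 = 1/8).
Summing one r·B term per recipient: 1·0.5·0.0972 + 2·0.25·0.334 + 3·0.125·0.25 = 0.30935.

0.30935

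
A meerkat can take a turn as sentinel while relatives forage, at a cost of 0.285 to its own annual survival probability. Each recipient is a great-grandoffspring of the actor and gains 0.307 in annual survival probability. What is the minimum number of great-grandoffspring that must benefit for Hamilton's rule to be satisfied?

8

r to a great-grandoffspring = 0.125 (three parent–offspring links: r = (1/2)^3 = 1/8).
Hamilton's rule: n·r·B > C  ⇒  n > C/(r·B) = 0.285/(0.125·0.307) = 7.427.
The smallest integer exceeding 7.427 is 8.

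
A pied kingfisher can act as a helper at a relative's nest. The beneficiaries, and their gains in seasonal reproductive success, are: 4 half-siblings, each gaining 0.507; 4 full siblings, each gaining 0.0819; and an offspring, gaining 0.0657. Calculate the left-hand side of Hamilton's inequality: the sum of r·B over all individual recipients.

r to a half-sibling = 0.25 (half-sibs share one parent — one path of length 2: r = (1/2)^2 = 1/4).
r to a full sibling = 0.5 (full sibs share both parents — two paths of length 2: r = 2·(1/2)^2 = 1/2).
r to an offspring = 1/2 (one parent–offspring link: r = (1/2)^1 = 1/2).
Summing one r·B term per recipient: 4·0.25·0.507 + 4·0.5·0.0819 + 1·0.5·0.0657 = 0.70365.

0.70365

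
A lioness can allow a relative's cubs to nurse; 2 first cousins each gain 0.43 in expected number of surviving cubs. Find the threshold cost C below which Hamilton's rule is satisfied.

r to a first cousin = 0.125 (first cousins share one grandparent pair — two paths of length 4: r = 2·(1/2)^4 = 1/8).
Hamilton's rule: n·r·B > C, so the trait is favored while C < n·r·B = 2·0.125·0.43 = 0.1075.

0.1075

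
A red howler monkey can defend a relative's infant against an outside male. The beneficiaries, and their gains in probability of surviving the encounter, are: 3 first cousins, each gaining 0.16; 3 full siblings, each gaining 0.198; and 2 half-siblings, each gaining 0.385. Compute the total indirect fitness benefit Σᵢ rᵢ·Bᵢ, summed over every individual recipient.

r to a first cousin = 1/8 (first cousins share one grandparent pair — two paths of length 4: r = 2·(1/2)^4 = 1/8).
r to a full sibling = 1/2 (full sibs share both parents — two paths of length 2: r = 2·(1/2)^2 = 1/2).
r to a half-sibling = 0.25 (half-sibs share one parent — one path of length 2: r = (1/2)^2 = 1/4).
Summing one r·B term per recipient: 3·0.125·0.16 + 3·0.5·0.198 + 2·0.25·0.385 = 0.5495.

0.5495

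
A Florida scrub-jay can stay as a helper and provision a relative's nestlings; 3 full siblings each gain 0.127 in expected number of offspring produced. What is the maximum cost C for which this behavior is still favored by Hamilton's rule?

r to a full sibling = 0.5 (full sibs share both parents — two paths of length 2: r = 2·(1/2)^2 = 1/2).
Hamilton's rule: n·r·B > C, so the trait is favored while C < n·r·B = 3·0.5·0.127 = 0.1905.

0.1905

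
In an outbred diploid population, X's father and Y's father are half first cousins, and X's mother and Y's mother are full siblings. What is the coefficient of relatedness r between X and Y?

With two independent routes of shared ancestry, r is the sum of the two contributions.
X and Y are related in two ways: half second cousins through their fathers (r = 1/64) and first cousins through their mothers (r = 1/8).
r = 1/64 + 1/8 = 9/64 = 0.140625.

0.140625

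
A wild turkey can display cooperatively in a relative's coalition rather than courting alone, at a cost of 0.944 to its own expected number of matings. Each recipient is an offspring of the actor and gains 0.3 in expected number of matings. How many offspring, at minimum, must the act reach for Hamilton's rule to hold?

r to an offspring = 1/2 (one parent–offspring link: r = (1/2)^1 = 1/2).
Hamilton's rule: n·r·B > C  ⇒  n > C/(r·B) = 0.944/(0.5·0.3) = 6.293.
The smallest integer exceeding 6.293 is 7.

7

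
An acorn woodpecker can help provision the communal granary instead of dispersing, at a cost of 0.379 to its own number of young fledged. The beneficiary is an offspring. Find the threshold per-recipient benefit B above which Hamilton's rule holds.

0.758

r to an offspring = 0.5 (one parent–offspring link: r = (1/2)^1 = 1/2).
Hamilton's rule with n recipients of equal r: n·r·B > C, so B > C/(n·r) = 0.379/(1·0.5) = 0.758.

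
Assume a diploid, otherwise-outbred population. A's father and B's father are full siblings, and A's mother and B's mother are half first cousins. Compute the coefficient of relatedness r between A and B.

With two independent routes of shared ancestry, r is the sum of the two contributions.
A and B are related in two ways: first cousins through their fathers (r = 1/8) and half second cousins through their mothers (r = 1/64).
r = 1/8 + 1/64 = 0.140625.

0.140625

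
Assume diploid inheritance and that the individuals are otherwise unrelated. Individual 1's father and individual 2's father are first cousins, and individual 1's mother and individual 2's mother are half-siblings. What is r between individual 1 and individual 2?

0.09375

Wright's path rule: contributions from independent ancestry routes add.
Individual 1 and individual 2 are related in two ways: second cousins through their fathers (r = 1/32) and half first cousins through their mothers (r = 1/16).
r = 1/32 + 1/16 = 0.09375.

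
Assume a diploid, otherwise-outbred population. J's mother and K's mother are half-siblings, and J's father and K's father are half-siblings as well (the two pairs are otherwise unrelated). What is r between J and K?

With two independent routes of shared ancestry, r is the sum of the two contributions.
J and K are related in two ways: half first cousins through their mothers (r = 1/16) and half first cousins through their fathers (r = 1/16).
r = 1/16 + 1/16 = 0.125.

0.125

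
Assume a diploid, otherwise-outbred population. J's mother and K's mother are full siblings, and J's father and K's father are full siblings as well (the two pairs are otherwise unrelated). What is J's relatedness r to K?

Relatedness sums over independent paths through distinct common ancestors.
J and K are related in two ways: first cousins through their mothers (r = 1/8) and first cousins through their fathers (r = 1/8) — i.e. double first cousins.
r = 1/8 + 1/8 = 1/4 = 0.25.

0.25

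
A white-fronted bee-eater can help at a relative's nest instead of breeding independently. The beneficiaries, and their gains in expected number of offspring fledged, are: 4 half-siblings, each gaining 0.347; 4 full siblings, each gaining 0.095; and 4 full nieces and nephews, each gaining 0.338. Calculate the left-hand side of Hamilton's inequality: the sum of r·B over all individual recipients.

0.875

r to a half-sibling = 1/4 (half-sibs share one parent — one path of length 2: r = (1/2)^2 = 1/4).
r to a full sibling = 0.5 (full sibs share both parents — two paths of length 2: r = 2·(1/2)^2 = 1/2).
r to a full niece or nephew = 0.25 (full aunt/uncle↔niece/nephew: two paths of length 3 through the shared grandparent pair: r = 2·(1/2)^3 = 1/4).
Summing one r·B term per recipient: 4·0.25·0.347 + 4·0.5·0.095 + 4·0.25·0.338 = 0.875.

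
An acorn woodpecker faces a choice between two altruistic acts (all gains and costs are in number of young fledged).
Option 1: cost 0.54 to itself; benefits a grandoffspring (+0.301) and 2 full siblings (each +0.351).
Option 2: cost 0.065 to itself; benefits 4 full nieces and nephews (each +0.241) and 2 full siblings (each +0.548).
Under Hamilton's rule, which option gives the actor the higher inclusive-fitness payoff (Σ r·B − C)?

Option 1: r to a grandoffspring = 0.25.
Option 1: r to a full sibling = 0.5.
Option 1: Σ r·B − C = (1·0.25·0.301 + 2·0.5·0.351) − 0.54 = -0.11375.
Option 2: r to a full niece or nephew = 0.25.
Option 2: r to a full sibling = 0.5.
Option 2: Σ r·B − C = (4·0.25·0.241 + 2·0.5·0.548) − 0.065 = 0.724.
Option 2 has the higher net inclusive-fitness payoff.

Option 2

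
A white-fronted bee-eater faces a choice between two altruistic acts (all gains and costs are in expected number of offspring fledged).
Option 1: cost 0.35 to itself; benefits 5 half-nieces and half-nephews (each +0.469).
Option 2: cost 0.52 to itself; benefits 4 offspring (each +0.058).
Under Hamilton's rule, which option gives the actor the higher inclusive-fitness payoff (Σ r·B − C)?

Option 1

Option 1: r to a half-niece or half-nephew = 0.125.
Option 1: Σ r·B − C = (5·0.125·0.469) − 0.35 = -0.056875.
Option 2: r to an offspring = 0.5.
Option 2: Σ r·B − C = (4·0.5·0.058) − 0.52 = -0.404.
Option 1 has the higher net inclusive-fitness payoff.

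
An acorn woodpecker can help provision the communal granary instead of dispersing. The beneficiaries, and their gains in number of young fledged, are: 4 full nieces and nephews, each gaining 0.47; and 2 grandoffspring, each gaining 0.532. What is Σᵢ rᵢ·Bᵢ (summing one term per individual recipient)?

r to a full niece or nephew = 0.25 (full aunt/uncle↔niece/nephew: two paths of length 3 through the shared grandparent pair: r = 2·(1/2)^3 = 1/4).
r to a grandoffspring = 0.25 (two parent–offspring links: r = (1/2)^2 = 1/4).
Summing one r·B term per recipient: 4·0.25·0.47 + 2·0.25·0.532 = 0.736.

0.736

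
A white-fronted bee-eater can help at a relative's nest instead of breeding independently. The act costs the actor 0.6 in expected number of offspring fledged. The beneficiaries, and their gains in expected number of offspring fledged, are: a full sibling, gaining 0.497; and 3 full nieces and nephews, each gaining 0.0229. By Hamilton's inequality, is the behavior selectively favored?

No

Hamilton's rule: the trait is favored when the sum of r·B over every recipient exceeds the actor's cost C.
r to a full sibling = 0.5 (full sibs share both parents — two paths of length 2: r = 2·(1/2)^2 = 1/2).
r to a full niece or nephew = 0.25 (full aunt/uncle↔niece/nephew: two paths of length 3 through the shared grandparent pair: r = 2·(1/2)^3 = 1/4).
Summing one r·B term per recipient: 1·0.5·0.497 + 3·0.25·0.0229 = 0.265675.
0.265675 < 0.6: the indirect benefit is less than the cost.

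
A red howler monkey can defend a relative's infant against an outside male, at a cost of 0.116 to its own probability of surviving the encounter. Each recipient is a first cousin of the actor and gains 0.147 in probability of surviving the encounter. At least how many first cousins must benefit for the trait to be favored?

7

r to a first cousin = 1/8 (first cousins share one grandparent pair — two paths of length 4: r = 2·(1/2)^4 = 1/8).
Hamilton's rule: n·r·B > C  ⇒  n > C/(r·B) = 0.116/(0.125·0.147) = 6.313.
The smallest integer exceeding 6.313 is 7.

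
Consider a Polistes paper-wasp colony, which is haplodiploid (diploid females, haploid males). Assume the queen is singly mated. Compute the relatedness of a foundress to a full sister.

Haplodiploid full sisters inherit their father's entire haploid genome identically (contributing 1/2) and on average half of their mother's contribution (1/2 · 1/2 = 1/4); r = 1/2 + 1/4 = 3/4.

0.75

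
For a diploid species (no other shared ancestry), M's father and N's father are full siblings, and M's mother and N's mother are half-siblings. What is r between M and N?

0.1875

Wright's path rule: contributions from independent ancestry routes add.
M and N are related in two ways: first cousins through their fathers (r = 1/8) and half first cousins through their mothers (r = 1/16).
r = 1/8 + 1/16 = 3/16 = 0.1875.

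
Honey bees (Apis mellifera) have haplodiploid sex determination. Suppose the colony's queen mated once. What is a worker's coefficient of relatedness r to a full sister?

0.75

Haplodiploid full sisters inherit their father's entire haploid genome identically (contributing 1/2) and on average half of their mother's contribution (1/2 · 1/2 = 1/4); r = 1/2 + 1/4 = 3/4.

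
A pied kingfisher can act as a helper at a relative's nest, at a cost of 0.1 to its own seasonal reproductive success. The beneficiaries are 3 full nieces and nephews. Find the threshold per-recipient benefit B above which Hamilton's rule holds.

r to a full niece or nephew = 1/4 (full aunt/uncle↔niece/nephew: two paths of length 3 through the shared grandparent pair: r = 2·(1/2)^3 = 1/4).
Hamilton's rule with n recipients of equal r: n·r·B > C, so B > C/(n·r) = 0.1/(3·0.25) = 0.1333.

0.1333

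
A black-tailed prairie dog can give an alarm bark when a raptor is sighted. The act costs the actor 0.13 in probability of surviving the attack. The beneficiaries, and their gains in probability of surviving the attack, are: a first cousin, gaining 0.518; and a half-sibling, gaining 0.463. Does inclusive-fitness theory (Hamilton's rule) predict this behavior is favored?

Hamilton's rule: the trait is favored when the sum of r·B over every recipient exceeds the actor's cost C.
r to a first cousin = 0.125 (first cousins share one grandparent pair — two paths of length 4: r = 2·(1/2)^4 = 1/8).
r to a half-sibling = 0.25 (half-sibs share one parent — one path of length 2: r = (1/2)^2 = 1/4).
Summing one r·B term per recipient: 1·0.125·0.518 + 1·0.25·0.463 = 0.1805.
0.1805 > 0.13: the indirect benefit exceeds the cost.

Yes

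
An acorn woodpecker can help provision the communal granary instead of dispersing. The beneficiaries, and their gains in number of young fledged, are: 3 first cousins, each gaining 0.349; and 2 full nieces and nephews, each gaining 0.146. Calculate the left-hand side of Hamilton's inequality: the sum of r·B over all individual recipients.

r to a first cousin = 0.125 (first cousins share one grandparent pair — two paths of length 4: r = 2·(1/2)^4 = 1/8).
r to a full niece or nephew = 0.25 (full aunt/uncle↔niece/nephew: two paths of length 3 through the shared grandparent pair: r = 2·(1/2)^3 = 1/4).
Summing one r·B term per recipient: 3·0.125·0.349 + 2·0.25·0.146 = 0.203875.

0.203875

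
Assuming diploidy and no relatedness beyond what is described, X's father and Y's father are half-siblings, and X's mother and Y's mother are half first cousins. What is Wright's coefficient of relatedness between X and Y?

0.078125

With two independent routes of shared ancestry, r is the sum of the two contributions.
X and Y are related in two ways: half first cousins through their fathers (r = 1/16) and half second cousins through their mothers (r = 1/64).
r = 1/16 + 1/64 = 5/64 = 0.078125.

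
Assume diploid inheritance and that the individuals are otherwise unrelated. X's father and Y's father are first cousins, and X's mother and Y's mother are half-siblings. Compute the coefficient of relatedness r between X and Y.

Relatedness sums over independent paths through distinct common ancestors.
X and Y are related in two ways: second cousins through their fathers (r = 1/32) and half first cousins through their mothers (r = 1/16).
r = 1/32 + 1/16 = 3/32 = 0.09375.

0.09375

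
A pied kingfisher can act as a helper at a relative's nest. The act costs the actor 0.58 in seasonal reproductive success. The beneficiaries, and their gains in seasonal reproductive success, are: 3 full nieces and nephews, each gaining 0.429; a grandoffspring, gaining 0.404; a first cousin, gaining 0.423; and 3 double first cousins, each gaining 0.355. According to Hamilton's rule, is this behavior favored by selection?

Hamilton's rule: the trait is favored when the sum of r·B over every recipient exceeds the actor's cost C.
r to a full niece or nephew = 1/4 (full aunt/uncle↔niece/nephew: two paths of length 3 through the shared grandparent pair: r = 2·(1/2)^3 = 1/4).
r to a grandoffspring = 0.25 (two parent–offspring links: r = (1/2)^2 = 1/4).
r to a first cousin = 1/8 (first cousins share one grandparent pair — two paths of length 4: r = 2·(1/2)^4 = 1/8).
r to a double first cousin = 0.25 (double first cousins share both grandparent pairs — four paths of length 4: r = 4·(1/2)^4 = 1/4).
Summing one r·B term per recipient: 3·0.25·0.429 + 1·0.25·0.404 + 1·0.125·0.423 + 3·0.25·0.355 = 0.741875.
0.741875 > 0.58: the indirect benefit exceeds the cost.

Yes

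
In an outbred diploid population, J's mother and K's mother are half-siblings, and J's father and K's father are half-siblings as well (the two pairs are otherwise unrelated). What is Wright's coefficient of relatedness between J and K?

Wright's path rule: contributions from independent ancestry routes add.
J and K are related in two ways: half first cousins through their mothers (r = 1/16) and half first cousins through their fathers (r = 1/16).
r = 1/16 + 1/16 = 0.125.

0.125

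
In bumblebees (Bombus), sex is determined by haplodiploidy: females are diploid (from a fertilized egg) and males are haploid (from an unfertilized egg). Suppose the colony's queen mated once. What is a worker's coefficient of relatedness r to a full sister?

Haplodiploid full sisters inherit their father's entire haploid genome identically (contributing 1/2) and on average half of their mother's contribution (1/2 · 1/2 = 1/4); r = 1/2 + 1/4 = 3/4.

0.75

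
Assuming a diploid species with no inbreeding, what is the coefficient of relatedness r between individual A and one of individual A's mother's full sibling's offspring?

0.125

Each parent–offspring link contributes a factor of 1/2, and independent paths through distinct common ancestors add.
First cousins share one grandparent pair — two paths of length 4: r = 2·(1/2)^4 = 1/8.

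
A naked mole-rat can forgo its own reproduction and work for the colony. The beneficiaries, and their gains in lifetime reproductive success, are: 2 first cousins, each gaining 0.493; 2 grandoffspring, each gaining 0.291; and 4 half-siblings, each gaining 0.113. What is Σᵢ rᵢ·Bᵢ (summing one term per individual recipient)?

r to a first cousin = 1/8 (first cousins share one grandparent pair — two paths of length 4: r = 2·(1/2)^4 = 1/8).
r to a grandoffspring = 0.25 (two parent–offspring links: r = (1/2)^2 = 1/4).
r to a half-sibling = 1/4 (half-sibs share one parent — one path of length 2: r = (1/2)^2 = 1/4).
Summing one r·B term per recipient: 2·0.125·0.493 + 2·0.25·0.291 + 4·0.25·0.113 = 0.38175.

0.38175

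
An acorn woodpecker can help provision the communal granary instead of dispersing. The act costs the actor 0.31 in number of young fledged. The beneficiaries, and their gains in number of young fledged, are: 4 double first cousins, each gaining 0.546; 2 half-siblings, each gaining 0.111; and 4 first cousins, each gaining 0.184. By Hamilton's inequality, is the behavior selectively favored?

Hamilton's rule: the trait is favored when the sum of r·B over every recipient exceeds the actor's cost C.
r to a double first cousin = 1/4 (double first cousins share both grandparent pairs — four paths of length 4: r = 4·(1/2)^4 = 1/4).
r to a half-sibling = 1/4 (half-sibs share one parent — one path of length 2: r = (1/2)^2 = 1/4).
r to a first cousin = 0.125 (first cousins share one grandparent pair — two paths of length 4: r = 2·(1/2)^4 = 1/8).
Summing one r·B term per recipient: 4·0.25·0.546 + 2·0.25·0.111 + 4·0.125·0.184 = 0.6935.
0.6935 > 0.31: the indirect benefit exceeds the cost.

Yes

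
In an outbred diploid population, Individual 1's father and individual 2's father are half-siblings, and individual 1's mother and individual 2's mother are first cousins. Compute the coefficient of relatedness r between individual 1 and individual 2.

0.09375

Relatedness sums over independent paths through distinct common ancestors.
Individual 1 and individual 2 are related in two ways: half first cousins through their fathers (r = 1/16) and second cousins through their mothers (r = 1/32).
r = 1/16 + 1/32 = 3/32 = 0.09375.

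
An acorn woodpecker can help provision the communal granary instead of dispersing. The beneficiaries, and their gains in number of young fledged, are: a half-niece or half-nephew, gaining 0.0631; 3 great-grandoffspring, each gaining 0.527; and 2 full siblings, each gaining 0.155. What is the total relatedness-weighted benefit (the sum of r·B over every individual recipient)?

0.3605125

r to a half-niece or half-nephew = 1/8 (half-aunt/uncle↔niece/nephew: one path of length 3: r = (1/2)^3 = 1/8).
r to a great-grandoffspring = 0.125 (three parent–offspring links: r = (1/2)^3 = 1/8).
r to a full sibling = 1/2 (full sibs share both parents — two paths of length 2: r = 2·(1/2)^2 = 1/2).
Summing one r·B term per recipient: 1·0.125·0.0631 + 3·0.125·0.527 + 2·0.5·0.155 = 0.3605125.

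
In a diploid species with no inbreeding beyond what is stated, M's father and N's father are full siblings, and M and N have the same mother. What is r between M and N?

0.375

Independent pedigree routes through distinct common ancestors add.
M and N are related in two ways: first cousins through their fathers (r = 1/8) and half-sibs through their shared mother (r = 1/4).
r = 1/8 + 1/4 = 0.375.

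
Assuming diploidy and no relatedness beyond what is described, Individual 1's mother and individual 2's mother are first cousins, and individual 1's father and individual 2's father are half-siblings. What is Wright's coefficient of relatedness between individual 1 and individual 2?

Independent pedigree routes through distinct common ancestors add.
Individual 1 and individual 2 are related in two ways: second cousins through their mothers (r = 1/32) and half first cousins through their fathers (r = 1/16).
r = 1/32 + 1/16 = 0.09375.

0.09375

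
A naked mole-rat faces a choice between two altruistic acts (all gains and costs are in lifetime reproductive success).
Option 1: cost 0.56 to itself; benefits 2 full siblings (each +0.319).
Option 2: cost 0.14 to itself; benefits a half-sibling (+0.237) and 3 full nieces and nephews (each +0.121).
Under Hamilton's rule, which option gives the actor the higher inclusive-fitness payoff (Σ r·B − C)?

Option 2

Option 1: r to a full sibling = 0.5.
Option 1: Σ r·B − C = (2·0.5·0.319) − 0.56 = -0.241.
Option 2: r to a half-sibling = 0.25.
Option 2: r to a full niece or nephew = 0.25.
Option 2: Σ r·B − C = (1·0.25·0.237 + 3·0.25·0.121) − 0.14 = 0.01.
Option 2 has the higher net inclusive-fitness payoff.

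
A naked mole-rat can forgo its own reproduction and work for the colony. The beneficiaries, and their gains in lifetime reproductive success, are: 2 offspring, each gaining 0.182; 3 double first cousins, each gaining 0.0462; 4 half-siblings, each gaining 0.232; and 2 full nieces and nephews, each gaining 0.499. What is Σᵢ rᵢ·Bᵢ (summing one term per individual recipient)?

0.69815

r to an offspring = 0.5 (one parent–offspring link: r = (1/2)^1 = 1/2).
r to a double first cousin = 0.25 (double first cousins share both grandparent pairs — four paths of length 4: r = 4·(1/2)^4 = 1/4).
r to a half-sibling = 1/4 (half-sibs share one parent — one path of length 2: r = (1/2)^2 = 1/4).
r to a full niece or nephew = 1/4 (full aunt/uncle↔niece/nephew: two paths of length 3 through the shared grandparent pair: r = 2·(1/2)^3 = 1/4).
Summing one r·B term per recipient: 2·0.5·0.182 + 3·0.25·0.0462 + 4·0.25·0.232 + 2·0.25·0.499 = 0.69815.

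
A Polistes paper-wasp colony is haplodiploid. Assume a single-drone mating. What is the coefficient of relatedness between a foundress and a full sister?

0.75

Haplodiploid full sisters inherit their father's entire haploid genome identically (contributing 1/2) and on average half of their mother's contribution (1/2 · 1/2 = 1/4); r = 1/2 + 1/4 = 3/4.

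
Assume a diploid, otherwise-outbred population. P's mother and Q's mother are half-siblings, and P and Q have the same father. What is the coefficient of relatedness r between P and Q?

0.3125

Relatedness sums over independent paths through distinct common ancestors.
P and Q are related in two ways: half first cousins through their mothers (r = 1/16) and half-sibs through their shared father (r = 1/4).
r = 1/16 + 1/4 = 5/16 = 0.3125.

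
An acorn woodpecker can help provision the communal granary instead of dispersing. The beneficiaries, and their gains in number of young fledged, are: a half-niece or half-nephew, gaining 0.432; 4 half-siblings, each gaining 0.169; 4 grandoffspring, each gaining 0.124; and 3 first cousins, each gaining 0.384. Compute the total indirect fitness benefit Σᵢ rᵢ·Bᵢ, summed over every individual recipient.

0.491

r to a half-niece or half-nephew = 1/8 (half-aunt/uncle↔niece/nephew: one path of length 3: r = (1/2)^3 = 1/8).
r to a half-sibling = 0.25 (half-sibs share one parent — one path of length 2: r = (1/2)^2 = 1/4).
r to a grandoffspring = 1/4 (two parent–offspring links: r = (1/2)^2 = 1/4).
r to a first cousin = 0.125 (first cousins share one grandparent pair — two paths of length 4: r = 2·(1/2)^4 = 1/8).
Summing one r·B term per recipient: 1·0.125·0.432 + 4·0.25·0.169 + 4·0.25·0.124 + 3·0.125·0.384 = 0.491.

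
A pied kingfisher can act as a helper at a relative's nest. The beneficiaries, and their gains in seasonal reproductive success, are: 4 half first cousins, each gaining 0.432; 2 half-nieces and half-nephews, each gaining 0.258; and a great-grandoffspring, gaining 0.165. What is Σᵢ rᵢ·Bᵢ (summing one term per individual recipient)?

0.193125

r to a half first cousin = 0.0625 (half first cousins share one grandparent — one path of length 4: r = (1/2)^4 = 1/16).
r to a half-niece or half-nephew = 0.125 (half-aunt/uncle↔niece/nephew: one path of length 3: r = (1/2)^3 = 1/8).
r to a great-grandoffspring = 0.125 (three parent–offspring links: r = (1/2)^3 = 1/8).
Summing one r·B term per recipient: 4·0.0625·0.432 + 2·0.125·0.258 + 1·0.125·0.165 = 0.193125.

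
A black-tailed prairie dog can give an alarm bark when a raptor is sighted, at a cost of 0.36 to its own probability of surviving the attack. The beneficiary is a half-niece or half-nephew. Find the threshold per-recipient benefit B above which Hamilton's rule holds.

2.88

r to a half-niece or half-nephew = 0.125 (half-aunt/uncle↔niece/nephew: one path of length 3: r = (1/2)^3 = 1/8).
Hamilton's rule with n recipients of equal r: n·r·B > C, so B > C/(n·r) = 0.36/(1·0.125) = 2.88.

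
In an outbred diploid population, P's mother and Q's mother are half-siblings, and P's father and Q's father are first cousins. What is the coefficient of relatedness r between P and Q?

Independent pedigree routes through distinct common ancestors add.
P and Q are related in two ways: half first cousins through their mothers (r = 1/16) and second cousins through their fathers (r = 1/32).
r = 1/16 + 1/32 = 0.09375.

0.09375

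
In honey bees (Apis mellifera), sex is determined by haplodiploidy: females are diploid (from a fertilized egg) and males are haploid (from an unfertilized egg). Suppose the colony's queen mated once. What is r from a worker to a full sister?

0.75

Haplodiploid full sisters inherit their father's entire haploid genome identically (contributing 1/2) and on average half of their mother's contribution (1/2 · 1/2 = 1/4); r = 1/2 + 1/4 = 3/4.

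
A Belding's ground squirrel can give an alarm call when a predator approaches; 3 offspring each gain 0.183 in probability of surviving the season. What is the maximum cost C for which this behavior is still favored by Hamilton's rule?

r to an offspring = 1/2 (one parent–offspring link: r = (1/2)^1 = 1/2).
Hamilton's rule: n·r·B > C, so the trait is favored while C < n·r·B = 3·0.5·0.183 = 0.2745.

0.2745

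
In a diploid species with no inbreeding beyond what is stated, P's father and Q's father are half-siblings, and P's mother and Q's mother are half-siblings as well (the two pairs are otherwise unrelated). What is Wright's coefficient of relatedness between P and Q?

Independent pedigree routes through distinct common ancestors add.
P and Q are related in two ways: half first cousins through their fathers (r = 1/16) and half first cousins through their mothers (r = 1/16).
r = 1/16 + 1/16 = 0.125.

0.125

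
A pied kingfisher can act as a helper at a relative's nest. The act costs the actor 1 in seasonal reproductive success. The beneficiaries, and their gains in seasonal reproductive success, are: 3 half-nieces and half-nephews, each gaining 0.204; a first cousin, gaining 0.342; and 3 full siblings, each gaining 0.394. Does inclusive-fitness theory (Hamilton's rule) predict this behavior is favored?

No

Hamilton's rule: the trait is favored when the sum of r·B over every recipient exceeds the actor's cost C.
r to a half-niece or half-nephew = 0.125 (half-aunt/uncle↔niece/nephew: one path of length 3: r = (1/2)^3 = 1/8).
r to a first cousin = 0.125 (first cousins share one grandparent pair — two paths of length 4: r = 2·(1/2)^4 = 1/8).
r to a full sibling = 0.5 (full sibs share both parents — two paths of length 2: r = 2·(1/2)^2 = 1/2).
Summing one r·B term per recipient: 3·0.125·0.204 + 1·0.125·0.342 + 3·0.5·0.394 = 0.71025.
0.71025 < 1: the indirect benefit is less than the cost.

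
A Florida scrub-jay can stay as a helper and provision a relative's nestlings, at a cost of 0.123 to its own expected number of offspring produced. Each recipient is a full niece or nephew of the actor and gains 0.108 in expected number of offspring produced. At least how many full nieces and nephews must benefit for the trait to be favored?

r to a full niece or nephew = 1/4 (full aunt/uncle↔niece/nephew: two paths of length 3 through the shared grandparent pair: r = 2·(1/2)^3 = 1/4).
Hamilton's rule: n·r·B > C  ⇒  n > C/(r·B) = 0.123/(0.25·0.108) = 4.556.
The smallest integer exceeding 4.556 is 5.

5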